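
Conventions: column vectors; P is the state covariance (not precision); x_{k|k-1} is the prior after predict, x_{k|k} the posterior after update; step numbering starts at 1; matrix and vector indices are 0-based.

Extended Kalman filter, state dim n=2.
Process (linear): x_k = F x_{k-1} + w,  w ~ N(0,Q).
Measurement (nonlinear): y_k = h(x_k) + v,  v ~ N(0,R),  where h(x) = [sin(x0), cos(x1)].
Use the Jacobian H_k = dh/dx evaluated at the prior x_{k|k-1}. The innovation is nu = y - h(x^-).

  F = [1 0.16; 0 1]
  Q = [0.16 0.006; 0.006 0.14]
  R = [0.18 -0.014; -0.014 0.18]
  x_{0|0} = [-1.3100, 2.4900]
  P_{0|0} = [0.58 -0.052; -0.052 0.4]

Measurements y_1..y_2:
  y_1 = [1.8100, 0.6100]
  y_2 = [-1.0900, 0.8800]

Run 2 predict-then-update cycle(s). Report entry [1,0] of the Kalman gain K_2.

K[1,0] = -0.0729

step 1: x^-=[-0.9116, 2.4900]  P^-=[0.7336 0.0180; 0.0180 0.5400]  H_jac=[0.6125 0.0000; 0.0000 -0.6065]  S=[0.4552 -0.0207; -0.0207 0.3786]  K=[0.9882 0.0252; -0.0151 -0.8658]  nu=[2.6005, 1.4051]  x^+=[1.6936, 1.2341]  P^+=[0.2898 0.0153; 0.0153 0.2566]
step 2: x^-=[1.8911, 1.2341]  P^-=[0.4613 0.0624; 0.0624 0.3966]  H_jac=[-0.3148 0.0000; 0.0000 -0.9439]  S=[0.2257 0.0045; 0.0045 0.5333]  K=[-0.6413 -0.1050; -0.0729 -0.7013]  nu=[-2.0391, 0.5496]  x^+=[3.1411, 0.9973]  P^+=[0.3620 0.0105; 0.0105 0.1327]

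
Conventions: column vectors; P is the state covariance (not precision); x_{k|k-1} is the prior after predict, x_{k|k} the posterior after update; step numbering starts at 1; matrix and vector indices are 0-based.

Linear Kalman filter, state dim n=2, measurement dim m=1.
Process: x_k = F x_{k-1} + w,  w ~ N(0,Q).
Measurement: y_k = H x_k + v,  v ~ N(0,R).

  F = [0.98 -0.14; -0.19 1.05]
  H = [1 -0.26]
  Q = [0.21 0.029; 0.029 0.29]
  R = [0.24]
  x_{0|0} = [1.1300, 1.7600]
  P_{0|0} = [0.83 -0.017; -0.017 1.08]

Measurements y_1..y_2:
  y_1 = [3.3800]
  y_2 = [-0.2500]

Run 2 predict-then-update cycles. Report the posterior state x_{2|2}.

x_post = [1.1748, 1.4018]

step 1: x^-=[0.8610, 1.6333]  P^-=[1.0330 -0.3023; -0.3023 1.5174]  S=[1.5327]  K=[0.7252; -0.4546]  nu=[2.9437]  x^+=[2.9958, 0.2951]  P^+=[0.2269 0.2031; 0.2031 1.2007]
step 2: x^-=[2.8946, -0.2594]  P^-=[0.3957 0.0246; 0.0246 1.5409]  S=[0.7270]  K=[0.5354; -0.5172]  nu=[-3.2120]  x^+=[1.1748, 1.4018]  P^+=[0.1872 0.2260; 0.2260 1.3464]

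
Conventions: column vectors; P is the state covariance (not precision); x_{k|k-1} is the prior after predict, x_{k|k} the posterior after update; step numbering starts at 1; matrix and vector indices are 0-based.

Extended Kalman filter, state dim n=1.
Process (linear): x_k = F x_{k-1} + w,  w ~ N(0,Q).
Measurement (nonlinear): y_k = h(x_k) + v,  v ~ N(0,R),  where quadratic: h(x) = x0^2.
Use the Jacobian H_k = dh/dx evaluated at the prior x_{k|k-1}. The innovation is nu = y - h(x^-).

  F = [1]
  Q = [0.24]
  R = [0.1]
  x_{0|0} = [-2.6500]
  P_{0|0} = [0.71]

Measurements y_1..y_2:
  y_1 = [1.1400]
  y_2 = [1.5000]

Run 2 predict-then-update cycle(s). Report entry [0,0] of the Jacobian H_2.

H_jac[0,0] = -3.0885

step 1: x^-=[-2.6500]  P^-=[0.9500]  H_jac=[-5.3000]  S=[26.7855]  K=[-0.1880]  nu=[-5.8825]  x^+=[-1.5442]  P^+=[0.0035]
step 2: x^-=[-1.5442]  P^-=[0.2435]  H_jac=[-3.0885]  S=[2.4231]  K=[-0.3104]  nu=[-0.8847]  x^+=[-1.2696]  P^+=[0.0101]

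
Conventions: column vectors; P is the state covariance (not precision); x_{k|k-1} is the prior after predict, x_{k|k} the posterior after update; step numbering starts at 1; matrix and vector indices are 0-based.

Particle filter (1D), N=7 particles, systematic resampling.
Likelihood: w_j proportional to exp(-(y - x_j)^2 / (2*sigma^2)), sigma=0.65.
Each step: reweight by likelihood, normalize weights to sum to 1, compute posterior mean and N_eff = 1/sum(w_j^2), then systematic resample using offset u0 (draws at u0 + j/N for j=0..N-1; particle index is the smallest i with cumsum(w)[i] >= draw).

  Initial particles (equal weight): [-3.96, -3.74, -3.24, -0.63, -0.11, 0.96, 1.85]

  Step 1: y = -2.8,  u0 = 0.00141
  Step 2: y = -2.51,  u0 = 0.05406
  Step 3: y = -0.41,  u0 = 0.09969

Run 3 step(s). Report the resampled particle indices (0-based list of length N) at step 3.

resampled_idx = [1, 2, 3, 4, 5, 5, 6]

step 1: w=[0.1502, 0.2595, 0.5873, 0.0028, 0.0001, 0.0000, 0.0000]  mean=-3.4702  Neff=2.2997  idx=[0, 0, 1, 2, 2, 2, 2]
step 2: w=[0.0337, 0.0337, 0.0678, 0.2162, 0.2162, 0.2162, 0.2162]  mean=-3.3225  Neff=5.1596  idx=[1, 3, 3, 4, 5, 5, 6]
step 3: w=[0.0007, 0.1665, 0.1665, 0.1665, 0.1665, 0.1665, 0.1665]  mean=-3.2405  Neff=6.0087  idx=[1, 2, 3, 4, 5, 5, 6]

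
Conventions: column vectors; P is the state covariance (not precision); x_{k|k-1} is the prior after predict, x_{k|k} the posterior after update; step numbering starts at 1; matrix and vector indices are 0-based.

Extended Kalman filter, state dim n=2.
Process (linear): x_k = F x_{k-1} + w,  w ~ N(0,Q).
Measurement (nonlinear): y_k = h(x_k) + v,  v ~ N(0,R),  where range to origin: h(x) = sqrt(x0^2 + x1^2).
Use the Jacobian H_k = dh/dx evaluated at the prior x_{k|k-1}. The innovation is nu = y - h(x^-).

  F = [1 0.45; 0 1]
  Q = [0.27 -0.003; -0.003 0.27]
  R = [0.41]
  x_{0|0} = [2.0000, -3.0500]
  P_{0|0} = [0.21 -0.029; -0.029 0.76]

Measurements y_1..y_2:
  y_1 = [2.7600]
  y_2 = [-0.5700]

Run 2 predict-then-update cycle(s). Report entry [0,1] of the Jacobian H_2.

step 1: x^-=[0.6275, -3.0500]  P^-=[0.6078 0.3100; 0.3100 1.0300]  H_jac=[0.2015 -0.9795]  S=[1.3005]  K=[-0.1393; -0.7277]  nu=[-0.3539]  x^+=[0.6768, -2.7925]  P^+=[0.5826 0.1782; 0.1782 0.3413]
step 2: x^-=[-0.5798, -2.7925]  P^-=[1.0820 0.3287; 0.3287 0.6113]  H_jac=[-0.2033 -0.9791]  S=[1.1716]  K=[-0.4625; -0.5679]  nu=[-3.4220]  x^+=[1.0028, -0.8491]  P^+=[0.8314 0.0210; 0.0210 0.2334]

H_jac[0,1] = -0.9791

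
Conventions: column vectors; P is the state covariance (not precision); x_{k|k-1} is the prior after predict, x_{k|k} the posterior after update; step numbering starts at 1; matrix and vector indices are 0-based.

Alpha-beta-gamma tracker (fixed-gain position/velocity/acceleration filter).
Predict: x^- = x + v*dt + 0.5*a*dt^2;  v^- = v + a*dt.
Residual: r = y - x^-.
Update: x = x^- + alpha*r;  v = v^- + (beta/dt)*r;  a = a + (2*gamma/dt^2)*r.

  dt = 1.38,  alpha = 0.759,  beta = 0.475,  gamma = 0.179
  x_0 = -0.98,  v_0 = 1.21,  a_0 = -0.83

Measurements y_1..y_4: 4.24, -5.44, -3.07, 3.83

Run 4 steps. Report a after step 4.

step 1: x_pred=-0.1005  r=4.3405  x^+=3.1939  v^+=1.5586  a^+=-0.0140
step 2: x_pred=5.3315  r=-10.7715  x^+=-2.8441  v^+=-2.1683  a^+=-2.0389
step 3: x_pred=-7.7778  r=4.7078  x^+=-4.2046  v^+=-3.3616  a^+=-1.1539
step 4: x_pred=-9.9423  r=13.7723  x^+=0.5109  v^+=-0.2135  a^+=1.4351

a_post = 1.4351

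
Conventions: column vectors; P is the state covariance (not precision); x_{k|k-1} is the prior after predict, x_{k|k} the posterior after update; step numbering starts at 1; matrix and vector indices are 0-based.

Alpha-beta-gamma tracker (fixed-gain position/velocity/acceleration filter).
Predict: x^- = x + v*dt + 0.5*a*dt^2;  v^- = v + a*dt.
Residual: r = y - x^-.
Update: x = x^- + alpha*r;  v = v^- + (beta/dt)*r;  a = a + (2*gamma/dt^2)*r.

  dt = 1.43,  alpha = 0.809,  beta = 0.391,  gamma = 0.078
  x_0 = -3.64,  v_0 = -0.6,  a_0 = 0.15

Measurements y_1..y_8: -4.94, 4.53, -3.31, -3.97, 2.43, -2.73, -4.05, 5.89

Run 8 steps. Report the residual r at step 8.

resid = 11.2290

step 1: x_pred=-4.3446  r=-0.5954  x^+=-4.8263  v^+=-0.5483  a^+=0.1046
step 2: x_pred=-5.5034  r=10.0334  x^+=2.6136  v^+=2.3447  a^+=0.8700
step 3: x_pred=6.8560  r=-10.1660  x^+=-1.3683  v^+=0.8091  a^+=0.0945
step 4: x_pred=-0.1147  r=-3.8553  x^+=-3.2336  v^+=-0.1100  a^+=-0.1996
step 5: x_pred=-3.5950  r=6.0250  x^+=1.2792  v^+=1.2519  a^+=0.2600
step 6: x_pred=3.3353  r=-6.0653  x^+=-1.5715  v^+=-0.0347  a^+=-0.2027
step 7: x_pred=-1.8284  r=-2.2216  x^+=-3.6257  v^+=-0.9320  a^+=-0.3722
step 8: x_pred=-5.3390  r=11.2290  x^+=3.7453  v^+=1.6060  a^+=0.4844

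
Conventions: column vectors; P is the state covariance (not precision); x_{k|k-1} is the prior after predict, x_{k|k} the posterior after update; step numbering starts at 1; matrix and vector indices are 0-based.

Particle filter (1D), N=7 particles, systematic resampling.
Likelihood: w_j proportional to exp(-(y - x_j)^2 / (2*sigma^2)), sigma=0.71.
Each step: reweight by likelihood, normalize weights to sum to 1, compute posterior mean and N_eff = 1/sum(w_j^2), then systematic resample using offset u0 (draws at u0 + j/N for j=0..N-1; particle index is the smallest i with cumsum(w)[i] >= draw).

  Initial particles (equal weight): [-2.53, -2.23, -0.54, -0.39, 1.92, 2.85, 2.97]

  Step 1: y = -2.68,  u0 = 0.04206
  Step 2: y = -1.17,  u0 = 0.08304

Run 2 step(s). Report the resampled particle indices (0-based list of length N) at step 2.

resampled_idx = [0, 2, 3, 4, 5, 5, 6]

step 1: w=[0.5397, 0.4514, 0.0059, 0.0030, 0.0000, 0.0000, 0.0000]  mean=-2.3764  Neff=2.0200  idx=[0, 0, 0, 0, 1, 1, 1]
step 2: w=[0.0984, 0.0984, 0.0984, 0.0984, 0.2021, 0.2021, 0.2021]  mean=-2.3481  Neff=6.1991  idx=[0, 2, 3, 4, 5, 5, 6]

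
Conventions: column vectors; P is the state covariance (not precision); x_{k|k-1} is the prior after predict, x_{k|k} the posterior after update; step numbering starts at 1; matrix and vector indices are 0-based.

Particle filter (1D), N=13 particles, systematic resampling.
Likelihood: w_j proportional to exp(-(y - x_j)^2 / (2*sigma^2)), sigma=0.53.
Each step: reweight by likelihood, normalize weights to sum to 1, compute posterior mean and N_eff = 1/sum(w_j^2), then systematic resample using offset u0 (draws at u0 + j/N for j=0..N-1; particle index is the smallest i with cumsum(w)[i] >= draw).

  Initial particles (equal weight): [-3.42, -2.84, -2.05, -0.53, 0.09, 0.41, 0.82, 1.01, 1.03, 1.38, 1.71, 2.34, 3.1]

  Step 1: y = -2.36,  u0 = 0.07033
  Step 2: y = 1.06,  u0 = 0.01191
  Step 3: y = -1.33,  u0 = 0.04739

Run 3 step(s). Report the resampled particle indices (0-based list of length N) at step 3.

resampled_idx = [0, 1, 2, 3, 4, 5, 6, 7, 8, 9, 10, 11, 12]

step 1: w=[0.0823, 0.4036, 0.5125, 0.0016, 0.0000, 0.0000, 0.0000, 0.0000, 0.0000, 0.0000, 0.0000, 0.0000, 0.0000]  mean=-2.4792  Neff=2.3130  idx=[0, 1, 1, 1, 1, 1, 2, 2, 2, 2, 2, 2, 2]
step 2: w=[0.0000, 0.0000, 0.0000, 0.0000, 0.0000, 0.0000, 0.1429, 0.1429, 0.1429, 0.1429, 0.1429, 0.1429, 0.1429]  mean=-2.0500  Neff=7.0005  idx=[6, 6, 7, 7, 8, 8, 9, 9, 10, 10, 11, 12, 12]
step 3: w=[0.0769, 0.0769, 0.0769, 0.0769, 0.0769, 0.0769, 0.0769, 0.0769, 0.0769, 0.0769, 0.0769, 0.0769, 0.0769]  mean=-2.0500  Neff=13.0000  idx=[0, 1, 2, 3, 4, 5, 6, 7, 8, 9, 10, 11, 12]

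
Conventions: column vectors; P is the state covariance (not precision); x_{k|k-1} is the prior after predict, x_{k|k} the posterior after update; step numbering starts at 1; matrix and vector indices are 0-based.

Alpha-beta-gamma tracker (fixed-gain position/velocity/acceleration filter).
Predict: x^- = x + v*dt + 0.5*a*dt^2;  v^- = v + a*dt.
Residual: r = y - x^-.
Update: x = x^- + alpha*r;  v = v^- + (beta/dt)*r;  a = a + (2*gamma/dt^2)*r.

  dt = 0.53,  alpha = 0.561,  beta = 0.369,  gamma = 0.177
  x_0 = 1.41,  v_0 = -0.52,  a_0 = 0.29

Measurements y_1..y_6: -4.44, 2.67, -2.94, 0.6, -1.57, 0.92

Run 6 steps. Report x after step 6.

step 1: x_pred=1.1751  r=-5.6151  x^+=-1.9750  v^+=-4.2757  a^+=-6.7864
step 2: x_pred=-5.1942  r=7.8642  x^+=-0.7824  v^+=-2.3972  a^+=3.1244
step 3: x_pred=-1.6141  r=-1.3259  x^+=-2.3579  v^+=-1.6644  a^+=1.4534
step 4: x_pred=-3.0359  r=3.6359  x^+=-0.9962  v^+=1.6373  a^+=6.0356
step 5: x_pred=0.7193  r=-2.2893  x^+=-0.5650  v^+=3.2423  a^+=3.1505
step 6: x_pred=1.5959  r=-0.6759  x^+=1.2167  v^+=4.4415  a^+=2.2987

x_post = 1.2167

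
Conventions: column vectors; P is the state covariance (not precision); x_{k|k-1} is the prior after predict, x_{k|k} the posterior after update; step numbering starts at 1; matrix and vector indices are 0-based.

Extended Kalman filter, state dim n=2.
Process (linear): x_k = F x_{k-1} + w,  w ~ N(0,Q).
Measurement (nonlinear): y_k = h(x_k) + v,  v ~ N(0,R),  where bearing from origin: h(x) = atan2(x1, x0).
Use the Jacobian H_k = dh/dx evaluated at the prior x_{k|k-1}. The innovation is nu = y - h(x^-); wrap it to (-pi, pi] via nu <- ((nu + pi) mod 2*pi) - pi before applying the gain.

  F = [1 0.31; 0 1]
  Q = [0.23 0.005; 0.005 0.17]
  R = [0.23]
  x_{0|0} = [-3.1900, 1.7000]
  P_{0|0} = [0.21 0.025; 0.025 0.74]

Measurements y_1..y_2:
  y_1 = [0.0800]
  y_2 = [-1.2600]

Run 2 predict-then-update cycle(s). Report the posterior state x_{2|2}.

step 1: x^-=[-2.6630, 1.7000]  P^-=[0.5266 0.2594; 0.2594 0.9100]  H_jac=[-0.1703 -0.2668]  S=[0.3336]  K=[-0.4763; -0.8601]  nu=[-2.4934]  x^+=[-1.4754, 3.8447]  P^+=[0.4509 0.1227; 0.1227 0.6632]
step 2: x^-=[-0.2836, 3.8447]  P^-=[0.8208 0.3333; 0.3333 0.8332]  H_jac=[-0.2587 -0.0191]  S=[0.2885]  K=[-0.7579; -0.3540]  nu=[-2.9044]  x^+=[1.9178, 4.8727]  P^+=[0.6550 0.2559; 0.2559 0.7970]

x_post = [1.9178, 4.8727]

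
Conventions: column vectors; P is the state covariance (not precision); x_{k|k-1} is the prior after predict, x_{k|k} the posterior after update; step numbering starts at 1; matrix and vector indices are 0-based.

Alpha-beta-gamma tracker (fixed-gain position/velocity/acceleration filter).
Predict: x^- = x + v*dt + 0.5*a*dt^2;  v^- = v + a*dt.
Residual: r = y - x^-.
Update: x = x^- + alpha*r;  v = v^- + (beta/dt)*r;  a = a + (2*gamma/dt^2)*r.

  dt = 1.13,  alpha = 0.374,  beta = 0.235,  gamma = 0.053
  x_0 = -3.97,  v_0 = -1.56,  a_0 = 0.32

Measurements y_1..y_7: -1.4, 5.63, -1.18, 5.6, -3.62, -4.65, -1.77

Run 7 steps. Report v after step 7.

step 1: x_pred=-5.5285  r=4.1285  x^+=-3.9844  v^+=-0.3398  a^+=0.6627
step 2: x_pred=-3.9453  r=9.5753  x^+=-0.3642  v^+=2.4004  a^+=1.4576
step 3: x_pred=3.2789  r=-4.4589  x^+=1.6113  v^+=3.1202  a^+=1.0875
step 4: x_pred=5.8314  r=-0.2314  x^+=5.7448  v^+=4.3009  a^+=1.0682
step 5: x_pred=11.2869  r=-14.9069  x^+=5.7117  v^+=2.4079  a^+=-0.1692
step 6: x_pred=8.3246  r=-12.9746  x^+=3.4721  v^+=-0.4816  a^+=-1.2463
step 7: x_pred=2.1322  r=-3.9022  x^+=0.6728  v^+=-2.7014  a^+=-1.5702

v_post = -2.7014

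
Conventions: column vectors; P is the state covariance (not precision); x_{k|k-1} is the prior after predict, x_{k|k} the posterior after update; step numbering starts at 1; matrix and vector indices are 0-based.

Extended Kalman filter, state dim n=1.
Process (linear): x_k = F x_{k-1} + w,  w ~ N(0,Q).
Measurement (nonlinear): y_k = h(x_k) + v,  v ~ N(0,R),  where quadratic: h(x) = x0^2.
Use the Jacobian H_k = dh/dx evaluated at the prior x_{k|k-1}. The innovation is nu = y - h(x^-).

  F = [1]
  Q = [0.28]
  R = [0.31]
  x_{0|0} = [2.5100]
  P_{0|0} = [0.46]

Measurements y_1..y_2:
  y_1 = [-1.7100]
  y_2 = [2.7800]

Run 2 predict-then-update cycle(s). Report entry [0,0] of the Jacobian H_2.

step 1: x^-=[2.5100]  P^-=[0.7400]  H_jac=[5.0200]  S=[18.9583]  K=[0.1959]  nu=[-8.0101]  x^+=[0.9405]  P^+=[0.0121]
step 2: x^-=[0.9405]  P^-=[0.2921]  H_jac=[1.8809]  S=[1.3434]  K=[0.4090]  nu=[1.8955]  x^+=[1.7157]  P^+=[0.0674]

H_jac[0,0] = 1.8809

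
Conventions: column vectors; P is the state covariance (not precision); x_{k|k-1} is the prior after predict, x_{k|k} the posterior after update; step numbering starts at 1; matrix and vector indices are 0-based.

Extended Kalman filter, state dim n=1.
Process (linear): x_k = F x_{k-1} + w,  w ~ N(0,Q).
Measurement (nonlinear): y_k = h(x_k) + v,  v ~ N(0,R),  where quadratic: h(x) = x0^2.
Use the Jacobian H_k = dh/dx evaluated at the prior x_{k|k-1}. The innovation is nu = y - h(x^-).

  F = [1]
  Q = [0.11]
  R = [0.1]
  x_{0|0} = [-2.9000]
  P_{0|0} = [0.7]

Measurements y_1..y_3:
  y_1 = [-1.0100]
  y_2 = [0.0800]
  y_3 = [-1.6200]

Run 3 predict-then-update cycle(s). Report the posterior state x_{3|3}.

x_post = [0.3249]

step 1: x^-=[-2.9000]  P^-=[0.8100]  H_jac=[-5.8000]  S=[27.3484]  K=[-0.1718]  nu=[-9.4200]  x^+=[-1.2818]  P^+=[0.0030]
step 2: x^-=[-1.2818]  P^-=[0.1130]  H_jac=[-2.5636]  S=[0.8424]  K=[-0.3438]  nu=[-1.5630]  x^+=[-0.7445]  P^+=[0.0134]
step 3: x^-=[-0.7445]  P^-=[0.1234]  H_jac=[-1.4890]  S=[0.3736]  K=[-0.4918]  nu=[-2.1743]  x^+=[0.3249]  P^+=[0.0330]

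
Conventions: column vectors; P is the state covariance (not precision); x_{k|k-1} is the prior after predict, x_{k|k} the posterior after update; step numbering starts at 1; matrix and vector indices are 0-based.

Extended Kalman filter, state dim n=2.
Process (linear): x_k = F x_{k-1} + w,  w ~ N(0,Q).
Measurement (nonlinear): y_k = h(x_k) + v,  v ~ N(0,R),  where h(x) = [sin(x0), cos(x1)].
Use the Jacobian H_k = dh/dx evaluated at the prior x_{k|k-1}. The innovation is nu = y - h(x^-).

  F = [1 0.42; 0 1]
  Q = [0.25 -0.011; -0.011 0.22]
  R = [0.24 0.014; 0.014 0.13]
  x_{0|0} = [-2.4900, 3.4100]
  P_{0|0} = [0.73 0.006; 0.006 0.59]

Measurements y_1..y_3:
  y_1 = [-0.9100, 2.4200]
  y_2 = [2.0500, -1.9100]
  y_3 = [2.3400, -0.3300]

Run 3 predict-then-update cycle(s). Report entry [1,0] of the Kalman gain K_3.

K[1,0] = 0.0984

step 1: x^-=[-1.0578, 3.4100]  P^-=[1.0891 0.2428; 0.2428 0.8100]  H_jac=[0.4908 0.0000; 0.0000 0.2652]  S=[0.5023 0.0456; 0.0456 0.1870]  K=[1.0562 0.0868; 0.1359 1.1158]  nu=[-0.0387, 3.3842]  x^+=[-0.8050, 7.1807]  P^+=[0.5190 0.0983; 0.0983 0.5541]
step 2: x^-=[2.2109, 7.1807]  P^-=[0.9493 0.3200; 0.3200 0.7741]  H_jac=[-0.5973 0.0000; 0.0000 -0.7818]  S=[0.5786 0.1634; 0.1634 0.6031]  K=[-0.9342 -0.1617; -0.0508 -0.9897]  nu=[1.2480, -2.5336]  x^+=[1.4547, 9.6246]  P^+=[0.3792 0.0436; 0.0436 0.1655]
step 3: x^-=[5.4971, 9.6246]  P^-=[0.6950 0.1021; 0.1021 0.3855]  H_jac=[0.7066 0.0000; 0.0000 0.1985]  S=[0.5870 0.0283; 0.0283 0.1452]  K=[0.8378 -0.0238; 0.0984 0.5079]  nu=[3.0476, 0.6501]  x^+=[8.0347, 10.2548]  P^+=[0.2841 0.0435; 0.0435 0.3395]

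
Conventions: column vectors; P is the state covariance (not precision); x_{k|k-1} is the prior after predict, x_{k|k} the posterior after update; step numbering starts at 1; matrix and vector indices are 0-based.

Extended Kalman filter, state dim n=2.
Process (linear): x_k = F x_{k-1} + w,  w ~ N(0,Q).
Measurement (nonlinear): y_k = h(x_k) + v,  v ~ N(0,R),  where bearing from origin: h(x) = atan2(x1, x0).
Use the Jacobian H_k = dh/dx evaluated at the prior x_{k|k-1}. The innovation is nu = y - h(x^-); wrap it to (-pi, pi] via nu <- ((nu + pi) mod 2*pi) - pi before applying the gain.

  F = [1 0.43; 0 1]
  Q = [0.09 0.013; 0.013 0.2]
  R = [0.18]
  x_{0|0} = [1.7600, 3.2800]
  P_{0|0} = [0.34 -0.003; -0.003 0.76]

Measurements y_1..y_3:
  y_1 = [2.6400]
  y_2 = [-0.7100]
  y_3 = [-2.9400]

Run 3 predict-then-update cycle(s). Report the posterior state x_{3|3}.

x_post = [6.5228, 4.7389]

step 1: x^-=[3.1704, 3.2800]  P^-=[0.5679 0.3368; 0.3368 0.9600]  H_jac=[-0.1576 0.1524]  S=[0.2002]  K=[-0.1908; 0.4654]  nu=[1.8376]  x^+=[2.8197, 4.1351]  P^+=[0.5607 0.3546; 0.3546 0.9166]
step 2: x^-=[4.5978, 4.1351]  P^-=[1.1251 0.7617; 0.7617 1.1166]  H_jac=[-0.1081 0.1202]  S=[0.1895]  K=[-0.1587; 0.2738]  nu=[-1.4425]  x^+=[4.8268, 3.7401]  P^+=[1.1203 0.7700; 0.7700 1.1024]
step 3: x^-=[6.4350, 3.7401]  P^-=[2.0763 1.2570; 1.2570 1.3024]  H_jac=[-0.0675 0.1162]  S=[0.1873]  K=[0.0311; 0.3546]  nu=[2.8167]  x^+=[6.5228, 4.7389]  P^+=[2.0761 1.2549; 1.2549 1.2789]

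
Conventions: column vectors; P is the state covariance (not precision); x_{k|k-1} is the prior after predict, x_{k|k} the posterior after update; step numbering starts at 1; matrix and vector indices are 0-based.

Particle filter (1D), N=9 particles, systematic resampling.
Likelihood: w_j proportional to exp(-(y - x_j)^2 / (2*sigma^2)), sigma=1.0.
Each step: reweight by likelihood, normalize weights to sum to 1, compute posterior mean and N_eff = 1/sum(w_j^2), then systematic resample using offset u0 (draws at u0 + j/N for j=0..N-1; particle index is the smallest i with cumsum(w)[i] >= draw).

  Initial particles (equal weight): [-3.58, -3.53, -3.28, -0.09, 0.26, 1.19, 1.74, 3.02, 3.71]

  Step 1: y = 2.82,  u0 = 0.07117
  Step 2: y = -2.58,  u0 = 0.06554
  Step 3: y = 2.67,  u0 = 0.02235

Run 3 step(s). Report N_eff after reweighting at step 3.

N_eff = 8.1483

step 1: w=[0.0000, 0.0000, 0.0000, 0.0057, 0.0149, 0.1048, 0.2207, 0.3877, 0.2662]  mean=2.6704  Neff=3.5576  idx=[5, 6, 6, 7, 7, 7, 8, 8, 8]
step 2: w=[0.8219, 0.0888, 0.0888, 0.0002, 0.0002, 0.0002, 0.0000, 0.0000, 0.0000]  mean=1.2886  Neff=1.4467  idx=[0, 0, 0, 0, 0, 0, 0, 1, 2]
step 3: w=[0.0919, 0.0919, 0.0919, 0.0919, 0.0919, 0.0919, 0.0919, 0.1783, 0.1783]  mean=1.3861  Neff=8.1483  idx=[0, 1, 2, 3, 5, 6, 7, 7, 8]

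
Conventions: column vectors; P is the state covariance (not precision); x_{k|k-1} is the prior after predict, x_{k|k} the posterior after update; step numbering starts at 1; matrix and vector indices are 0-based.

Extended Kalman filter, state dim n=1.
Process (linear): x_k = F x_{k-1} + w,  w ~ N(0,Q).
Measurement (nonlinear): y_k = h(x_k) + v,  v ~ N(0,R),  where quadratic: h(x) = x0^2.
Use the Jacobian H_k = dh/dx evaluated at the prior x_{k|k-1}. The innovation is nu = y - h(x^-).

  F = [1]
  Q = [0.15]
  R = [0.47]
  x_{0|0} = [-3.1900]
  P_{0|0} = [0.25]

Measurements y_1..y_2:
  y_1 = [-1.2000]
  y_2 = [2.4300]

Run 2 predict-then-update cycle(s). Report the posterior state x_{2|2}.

x_post = [-1.5355]

step 1: x^-=[-3.1900]  P^-=[0.4000]  H_jac=[-6.3800]  S=[16.7518]  K=[-0.1523]  nu=[-11.3761]  x^+=[-1.4569]  P^+=[0.0112]
step 2: x^-=[-1.4569]  P^-=[0.1612]  H_jac=[-2.9139]  S=[1.8389]  K=[-0.2555]  nu=[0.3073]  x^+=[-1.5355]  P^+=[0.0412]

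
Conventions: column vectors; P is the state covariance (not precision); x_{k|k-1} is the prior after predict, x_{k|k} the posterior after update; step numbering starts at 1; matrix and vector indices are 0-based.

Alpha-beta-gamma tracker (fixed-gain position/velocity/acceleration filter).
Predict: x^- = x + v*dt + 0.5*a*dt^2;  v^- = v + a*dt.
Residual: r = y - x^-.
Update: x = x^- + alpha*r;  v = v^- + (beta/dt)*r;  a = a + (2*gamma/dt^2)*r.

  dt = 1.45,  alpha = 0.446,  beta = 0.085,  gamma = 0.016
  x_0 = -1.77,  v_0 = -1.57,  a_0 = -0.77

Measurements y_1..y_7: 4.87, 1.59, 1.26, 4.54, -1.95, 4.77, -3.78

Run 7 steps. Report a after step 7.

a_post = 0.0853

step 1: x_pred=-4.8560  r=9.7260  x^+=-0.5182  v^+=-2.1164  a^+=-0.6220
step 2: x_pred=-4.2407  r=5.8307  x^+=-1.6402  v^+=-2.6764  a^+=-0.5332
step 3: x_pred=-6.0816  r=7.3416  x^+=-2.8072  v^+=-3.0192  a^+=-0.4215
step 4: x_pred=-7.6282  r=12.1682  x^+=-2.2012  v^+=-2.9171  a^+=-0.2363
step 5: x_pred=-6.6793  r=4.7293  x^+=-4.5701  v^+=-2.9825  a^+=-0.1643
step 6: x_pred=-9.0673  r=13.8373  x^+=-2.8959  v^+=-2.4095  a^+=0.0463
step 7: x_pred=-6.3411  r=2.5611  x^+=-5.1988  v^+=-2.1923  a^+=0.0853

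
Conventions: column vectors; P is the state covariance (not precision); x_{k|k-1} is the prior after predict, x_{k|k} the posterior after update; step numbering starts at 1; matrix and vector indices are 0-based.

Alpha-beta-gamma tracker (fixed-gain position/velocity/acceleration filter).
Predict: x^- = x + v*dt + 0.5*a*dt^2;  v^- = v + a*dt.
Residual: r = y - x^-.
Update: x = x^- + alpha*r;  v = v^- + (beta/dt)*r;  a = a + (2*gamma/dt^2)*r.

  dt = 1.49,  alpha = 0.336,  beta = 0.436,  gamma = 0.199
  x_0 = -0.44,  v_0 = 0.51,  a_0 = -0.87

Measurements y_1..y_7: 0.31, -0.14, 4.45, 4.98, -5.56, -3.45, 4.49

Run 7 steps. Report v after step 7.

step 1: x_pred=-0.6458  r=0.9558  x^+=-0.3247  v^+=-0.5066  a^+=-0.6986
step 2: x_pred=-1.8550  r=1.7150  x^+=-1.2788  v^+=-1.0457  a^+=-0.3912
step 3: x_pred=-3.2712  r=7.7212  x^+=-0.6769  v^+=0.6308  a^+=0.9930
step 4: x_pred=1.3652  r=3.6148  x^+=2.5798  v^+=3.1681  a^+=1.6410
step 5: x_pred=9.1218  r=-14.6818  x^+=4.1887  v^+=1.3170  a^+=-0.9910
step 6: x_pred=5.0510  r=-8.5010  x^+=2.1947  v^+=-2.6471  a^+=-2.5150
step 7: x_pred=-4.5413  r=9.0313  x^+=-1.5068  v^+=-3.7518  a^+=-0.8959

v_post = -3.7518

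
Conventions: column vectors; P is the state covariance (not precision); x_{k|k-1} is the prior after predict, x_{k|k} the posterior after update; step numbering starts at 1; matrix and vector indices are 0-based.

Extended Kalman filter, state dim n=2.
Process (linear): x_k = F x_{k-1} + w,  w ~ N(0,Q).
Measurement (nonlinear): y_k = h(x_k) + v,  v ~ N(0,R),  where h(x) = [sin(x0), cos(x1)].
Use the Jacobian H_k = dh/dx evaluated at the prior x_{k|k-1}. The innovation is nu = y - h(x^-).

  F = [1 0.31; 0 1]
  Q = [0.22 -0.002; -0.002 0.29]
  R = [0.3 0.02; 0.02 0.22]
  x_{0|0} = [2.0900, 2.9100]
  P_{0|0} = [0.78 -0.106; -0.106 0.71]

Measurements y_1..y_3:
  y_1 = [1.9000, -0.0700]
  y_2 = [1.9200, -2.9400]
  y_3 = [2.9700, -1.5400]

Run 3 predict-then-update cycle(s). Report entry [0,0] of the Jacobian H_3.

H_jac[0,0] = -0.9997

step 1: x^-=[2.9921, 2.9100]  P^-=[1.0025 0.1121; 0.1121 1.0000]  H_jac=[-0.9888 0.0000; 0.0000 -0.2295]  S=[1.2803 0.0454; 0.0454 0.2727]  K=[-0.7755 0.0349; -0.0570 -0.8322]  nu=[1.7511, 0.9033]  x^+=[1.6656, 2.0584]  P^+=[0.2346 0.0341; 0.0341 0.8027]
step 2: x^-=[2.3037, 2.0584]  P^-=[0.5529 0.2810; 0.2810 1.0927]  H_jac=[-0.6690 0.0000; 0.0000 -0.8835]  S=[0.5475 0.1861; 0.1861 1.0729]  K=[-0.6344 -0.1213; -0.0399 -0.8929]  nu=[1.1767, -2.4715]  x^+=[1.8570, 4.2182]  P^+=[0.2881 0.0446; 0.0446 0.2232]
step 3: x^-=[3.1647, 4.2182]  P^-=[0.5572 0.1118; 0.1118 0.5132]  H_jac=[-0.9997 0.0000; 0.0000 0.8803]  S=[0.8569 -0.0784; -0.0784 0.6178]  K=[-0.6430 0.0777; -0.0643 0.7232]  nu=[2.9931, -1.0657]  x^+=[1.1574, 3.2551]  P^+=[0.1914 0.0048; 0.0048 0.1793]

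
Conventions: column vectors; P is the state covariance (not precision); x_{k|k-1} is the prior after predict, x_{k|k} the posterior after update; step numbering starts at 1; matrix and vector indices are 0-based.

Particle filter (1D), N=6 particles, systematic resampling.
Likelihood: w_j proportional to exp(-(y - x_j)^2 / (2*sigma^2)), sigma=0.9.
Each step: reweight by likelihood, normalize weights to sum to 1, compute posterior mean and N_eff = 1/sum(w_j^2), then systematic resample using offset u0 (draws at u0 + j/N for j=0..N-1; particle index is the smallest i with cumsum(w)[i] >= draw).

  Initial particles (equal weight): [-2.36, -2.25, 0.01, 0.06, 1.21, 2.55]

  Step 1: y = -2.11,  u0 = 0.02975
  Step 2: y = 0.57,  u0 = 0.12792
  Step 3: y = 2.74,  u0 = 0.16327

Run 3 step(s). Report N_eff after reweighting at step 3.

N_eff = 5.5635

step 1: w=[0.4652, 0.4777, 0.0302, 0.0264, 0.0005, 0.0000]  mean=-2.1701  Neff=2.2412  idx=[0, 0, 0, 1, 1, 1]
step 2: w=[0.1345, 0.1345, 0.1345, 0.1988, 0.1988, 0.1988]  mean=-2.2944  Neff=5.7850  idx=[0, 2, 3, 4, 4, 5]
step 3: w=[0.1006, 0.1006, 0.1997, 0.1997, 0.1997, 0.1997]  mean=-2.2721  Neff=5.5635  idx=[1, 2, 3, 4, 5, 5]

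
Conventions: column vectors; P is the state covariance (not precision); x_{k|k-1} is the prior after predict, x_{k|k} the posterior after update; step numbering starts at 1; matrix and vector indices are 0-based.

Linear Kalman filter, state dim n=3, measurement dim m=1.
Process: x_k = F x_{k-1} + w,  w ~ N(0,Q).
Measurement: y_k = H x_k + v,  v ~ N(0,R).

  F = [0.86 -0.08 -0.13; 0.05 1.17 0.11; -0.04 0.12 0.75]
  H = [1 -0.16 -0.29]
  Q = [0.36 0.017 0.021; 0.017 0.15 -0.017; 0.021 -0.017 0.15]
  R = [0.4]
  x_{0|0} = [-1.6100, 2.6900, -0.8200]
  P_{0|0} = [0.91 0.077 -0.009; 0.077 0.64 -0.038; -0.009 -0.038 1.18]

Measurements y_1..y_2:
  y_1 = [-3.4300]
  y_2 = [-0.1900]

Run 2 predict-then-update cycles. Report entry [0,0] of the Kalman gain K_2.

step 1: x^-=[-1.4932, 2.9766, -0.2278]  P^-=[1.0477 0.0618 -0.1263; 0.0618 1.0418 0.1311; -0.1263 0.1311 0.8174]  S=[1.6087]  K=[0.6679; -0.0888; -0.2389]  nu=[-1.5266]  x^+=[-2.5128, 3.1122, 0.1369]  P^+=[0.3301 0.1573 0.1304; 0.1573 1.0291 0.0970; 0.1304 0.0970 0.7256]
step 2: x^-=[-2.4278, 3.5307, 0.5766]  P^-=[0.5742 0.0780 0.0232; 0.0780 1.6131 0.2710; 0.0232 0.2710 0.5816]  S=[1.0512]  K=[0.5280; -0.2461; -0.1796]  nu=[2.9699]  x^+=[-0.8596, 2.7998, 0.0431]  P^+=[0.2812 0.2146 0.1229; 0.2146 1.5495 0.2245; 0.1229 0.2245 0.5477]

K[0,0] = 0.5280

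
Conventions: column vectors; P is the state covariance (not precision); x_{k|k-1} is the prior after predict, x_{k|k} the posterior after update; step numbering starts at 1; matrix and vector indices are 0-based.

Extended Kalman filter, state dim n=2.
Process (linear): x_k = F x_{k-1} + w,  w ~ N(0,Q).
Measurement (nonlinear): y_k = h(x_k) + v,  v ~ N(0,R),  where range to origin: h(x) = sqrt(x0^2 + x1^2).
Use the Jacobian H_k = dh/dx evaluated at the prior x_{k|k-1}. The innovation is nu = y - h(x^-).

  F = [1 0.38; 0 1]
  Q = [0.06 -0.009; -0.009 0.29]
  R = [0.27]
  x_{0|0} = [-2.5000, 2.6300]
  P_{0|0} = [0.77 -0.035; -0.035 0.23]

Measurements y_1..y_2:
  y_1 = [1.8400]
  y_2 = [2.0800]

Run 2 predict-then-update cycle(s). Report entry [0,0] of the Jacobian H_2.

H_jac[0,0] = -0.0967

step 1: x^-=[-1.5006, 2.6300]  P^-=[0.8366 0.0434; 0.0434 0.5200]  H_jac=[-0.4956 0.8686]  S=[0.8304]  K=[-0.4539; 0.5180]  nu=[-1.1880]  x^+=[-0.9614, 2.0146]  P^+=[0.6655 0.2386; 0.2386 0.2972]
step 2: x^-=[-0.1958, 2.0146]  P^-=[0.9498 0.3426; 0.3426 0.5872]  H_jac=[-0.0967 0.9953]  S=[0.7946]  K=[0.3135; 0.6938]  nu=[0.0559]  x^+=[-0.1783, 2.0534]  P^+=[0.8717 0.1698; 0.1698 0.2047]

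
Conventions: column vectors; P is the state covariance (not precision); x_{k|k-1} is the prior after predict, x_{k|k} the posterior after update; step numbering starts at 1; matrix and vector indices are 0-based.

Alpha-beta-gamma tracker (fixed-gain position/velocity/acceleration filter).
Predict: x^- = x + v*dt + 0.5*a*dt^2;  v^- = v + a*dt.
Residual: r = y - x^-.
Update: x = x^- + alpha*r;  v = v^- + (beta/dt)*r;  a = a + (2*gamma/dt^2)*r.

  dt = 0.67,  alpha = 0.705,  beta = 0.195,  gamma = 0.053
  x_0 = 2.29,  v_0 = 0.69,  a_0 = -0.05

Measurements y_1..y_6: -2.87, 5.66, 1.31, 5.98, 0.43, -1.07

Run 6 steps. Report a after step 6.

step 1: x_pred=2.7411  r=-5.6111  x^+=-1.2147  v^+=-0.9766  a^+=-1.3750
step 2: x_pred=-2.1776  r=7.8376  x^+=3.3479  v^+=0.3833  a^+=0.4758
step 3: x_pred=3.7115  r=-2.4015  x^+=2.0184  v^+=0.0031  a^+=-0.0913
step 4: x_pred=2.0000  r=3.9800  x^+=4.8059  v^+=1.1003  a^+=0.8485
step 5: x_pred=5.7336  r=-5.3036  x^+=1.9945  v^+=0.1252  a^+=-0.4039
step 6: x_pred=1.9878  r=-3.0578  x^+=-0.1679  v^+=-1.0353  a^+=-1.1259

a_post = -1.1259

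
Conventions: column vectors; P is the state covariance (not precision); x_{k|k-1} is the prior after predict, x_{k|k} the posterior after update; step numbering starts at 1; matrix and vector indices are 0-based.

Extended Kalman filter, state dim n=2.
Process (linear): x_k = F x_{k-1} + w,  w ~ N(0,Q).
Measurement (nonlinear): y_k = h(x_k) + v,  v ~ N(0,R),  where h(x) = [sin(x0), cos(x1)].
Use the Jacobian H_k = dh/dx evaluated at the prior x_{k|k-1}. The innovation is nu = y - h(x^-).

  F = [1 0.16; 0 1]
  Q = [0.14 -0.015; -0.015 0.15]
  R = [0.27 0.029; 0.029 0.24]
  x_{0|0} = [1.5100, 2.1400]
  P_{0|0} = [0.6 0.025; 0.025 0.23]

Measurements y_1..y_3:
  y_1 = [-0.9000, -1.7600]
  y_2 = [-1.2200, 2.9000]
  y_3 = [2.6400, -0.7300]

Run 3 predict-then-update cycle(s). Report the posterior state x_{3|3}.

x_post = [4.6118, 2.2645]

step 1: x^-=[1.8524, 2.1400]  P^-=[0.7539 0.0468; 0.0468 0.3800]  H_jac=[-0.2779 0.0000; 0.0000 -0.8423]  S=[0.3282 0.0400; 0.0400 0.5096]  K=[-0.6349 -0.0276; 0.0372 -0.6310]  nu=[-1.8606, -1.2210]  x^+=[3.0675, 2.8413]  P^+=[0.6198 0.0297; 0.0297 0.1785]
step 2: x^-=[3.5221, 2.8413]  P^-=[0.7739 0.0433; 0.0433 0.3285]  H_jac=[-0.9285 0.0000; 0.0000 -0.2958]  S=[0.9371 0.0409; 0.0409 0.2687]  K=[-0.7697 0.0695; -0.0273 -0.3574]  nu=[-0.8486, 3.8552]  x^+=[4.4431, 1.4864]  P^+=[0.2217 0.0191; 0.0191 0.2927]
step 3: x^-=[4.6810, 1.4864]  P^-=[0.3753 0.0509; 0.0509 0.4427]  H_jac=[-0.0314 0.0000; 0.0000 -0.9964]  S=[0.2704 0.0306; 0.0306 0.6795]  K=[-0.0353 -0.0731; 0.0679 -0.6522]  nu=[3.6395, -0.8143]  x^+=[4.6118, 2.2645]  P^+=[0.3711 0.0186; 0.0186 0.1551]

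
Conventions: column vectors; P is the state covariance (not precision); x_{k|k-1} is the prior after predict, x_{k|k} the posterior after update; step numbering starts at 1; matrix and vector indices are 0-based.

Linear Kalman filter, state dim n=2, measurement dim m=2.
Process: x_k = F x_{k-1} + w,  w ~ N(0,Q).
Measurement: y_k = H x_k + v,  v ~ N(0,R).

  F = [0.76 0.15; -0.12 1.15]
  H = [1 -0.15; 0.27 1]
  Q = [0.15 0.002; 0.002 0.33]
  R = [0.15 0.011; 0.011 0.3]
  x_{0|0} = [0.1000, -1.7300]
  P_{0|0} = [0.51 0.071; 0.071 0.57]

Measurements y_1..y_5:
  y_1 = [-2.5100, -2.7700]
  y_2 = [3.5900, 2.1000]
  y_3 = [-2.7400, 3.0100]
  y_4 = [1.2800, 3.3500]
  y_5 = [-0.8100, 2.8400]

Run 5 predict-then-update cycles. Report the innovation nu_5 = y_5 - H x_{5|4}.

step 1: x^-=[-0.1835, -2.0015]  P^-=[0.4736 0.1146; 0.1146 1.0716]  S=[0.6133 0.0881; 0.0881 1.4680]  K=[0.7267 0.1216; -0.1847 0.7621]  nu=[-2.6267, -0.7190]  x^+=[-2.1797, -2.0643]  P^+=[0.1125 0.0141; 0.0141 0.2228]
step 2: x^-=[-1.9662, -2.1124]  P^-=[0.2232 0.0422; 0.0422 0.6224]  S=[0.3745 0.0184; 0.0184 0.9615]  K=[0.5743 0.0956; -0.1691 0.6624]  nu=[5.2394, 4.7433]  x^+=[1.4962, 0.1438]  P^+=[0.0888 0.0110; 0.0110 0.1939]
step 3: x^-=[1.1587, -0.0142]  P^-=[0.2082 0.0368; 0.0368 0.5847]  S=[0.3603 0.0148; 0.0148 0.9197]  K=[0.5587 0.0921; -0.1680 0.6492]  nu=[-3.9008, 2.7113]  x^+=[-0.7710, 2.4014]  P^+=[0.0864 0.0105; 0.0105 0.1901]
step 4: x^-=[-0.2258, 2.8541]  P^-=[0.2066 0.0359; 0.0359 0.5798]  S=[0.3588 0.0142; 0.0142 0.9142]  K=[0.5570 0.0916; -0.1681 0.6474]  nu=[1.9339, 0.5568]  x^+=[0.9024, 2.8896]  P^+=[0.0861 0.0103; 0.0103 0.1896]
step 5: x^-=[1.1193, 3.2148]  P^-=[0.2064 0.0357; 0.0357 0.5791]  S=[0.3587 0.0141; 0.0141 0.9134]  K=[0.5568 0.0915; -0.1681 0.6471]  nu=[-1.4471, -0.6770]  x^+=[0.2516, 3.0199]  P^+=[0.0861 0.0103; 0.0103 0.1895]

innov = [-1.4471, -0.6770]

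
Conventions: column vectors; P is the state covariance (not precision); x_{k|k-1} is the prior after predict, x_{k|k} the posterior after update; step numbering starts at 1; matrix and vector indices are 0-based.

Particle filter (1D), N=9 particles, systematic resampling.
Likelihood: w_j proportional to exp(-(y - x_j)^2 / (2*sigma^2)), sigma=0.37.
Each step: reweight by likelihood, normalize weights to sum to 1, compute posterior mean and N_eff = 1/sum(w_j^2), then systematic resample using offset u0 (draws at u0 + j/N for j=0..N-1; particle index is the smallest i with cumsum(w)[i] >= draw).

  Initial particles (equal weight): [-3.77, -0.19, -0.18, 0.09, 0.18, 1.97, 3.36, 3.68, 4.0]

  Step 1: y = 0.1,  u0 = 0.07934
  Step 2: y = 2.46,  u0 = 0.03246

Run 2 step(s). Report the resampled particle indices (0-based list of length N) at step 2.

step 1: w=[0.0000, 0.2124, 0.2169, 0.2887, 0.2821, 0.0000, 0.0000, 0.0000, 0.0000]  mean=-0.0026  Neff=3.9210  idx=[1, 1, 2, 2, 3, 3, 4, 4, 4]
step 2: w=[0.0004, 0.0004, 0.0005, 0.0005, 0.0631, 0.0631, 0.2907, 0.2907, 0.2907]  mean=0.1681  Neff=3.8232  idx=[4, 6, 6, 6, 7, 7, 7, 8, 8]

resampled_idx = [4, 6, 6, 6, 7, 7, 7, 8, 8]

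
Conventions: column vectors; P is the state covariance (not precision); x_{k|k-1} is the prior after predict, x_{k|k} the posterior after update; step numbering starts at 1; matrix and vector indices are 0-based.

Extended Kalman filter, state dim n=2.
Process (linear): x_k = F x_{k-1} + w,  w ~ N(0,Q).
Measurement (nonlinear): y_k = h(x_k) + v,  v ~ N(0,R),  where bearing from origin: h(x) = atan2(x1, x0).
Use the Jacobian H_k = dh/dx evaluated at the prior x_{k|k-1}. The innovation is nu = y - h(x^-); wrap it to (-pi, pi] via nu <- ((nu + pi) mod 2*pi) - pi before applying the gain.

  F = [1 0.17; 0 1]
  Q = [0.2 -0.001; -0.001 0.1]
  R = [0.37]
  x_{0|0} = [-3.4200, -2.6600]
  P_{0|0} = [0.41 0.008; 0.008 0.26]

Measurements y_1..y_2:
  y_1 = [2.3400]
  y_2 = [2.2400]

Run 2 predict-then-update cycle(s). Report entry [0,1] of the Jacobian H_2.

step 1: x^-=[-3.8722, -2.6600]  P^-=[0.6202 0.0512; 0.0512 0.3600]  H_jac=[0.1205 -0.1755]  S=[0.3879]  K=[0.1695; -0.1469]  nu=[-1.4035]  x^+=[-4.1102, -2.4538]  P^+=[0.6091 0.0609; 0.0609 0.3516]
step 2: x^-=[-4.5273, -2.4538]  P^-=[0.8399 0.1196; 0.1196 0.4516]  H_jac=[0.0925 -0.1707]  S=[0.3866]  K=[0.1482; -0.1708]  nu=[-1.3983]  x^+=[-4.7346, -2.2150]  P^+=[0.8314 0.1294; 0.1294 0.4403]

H_jac[0,1] = -0.1707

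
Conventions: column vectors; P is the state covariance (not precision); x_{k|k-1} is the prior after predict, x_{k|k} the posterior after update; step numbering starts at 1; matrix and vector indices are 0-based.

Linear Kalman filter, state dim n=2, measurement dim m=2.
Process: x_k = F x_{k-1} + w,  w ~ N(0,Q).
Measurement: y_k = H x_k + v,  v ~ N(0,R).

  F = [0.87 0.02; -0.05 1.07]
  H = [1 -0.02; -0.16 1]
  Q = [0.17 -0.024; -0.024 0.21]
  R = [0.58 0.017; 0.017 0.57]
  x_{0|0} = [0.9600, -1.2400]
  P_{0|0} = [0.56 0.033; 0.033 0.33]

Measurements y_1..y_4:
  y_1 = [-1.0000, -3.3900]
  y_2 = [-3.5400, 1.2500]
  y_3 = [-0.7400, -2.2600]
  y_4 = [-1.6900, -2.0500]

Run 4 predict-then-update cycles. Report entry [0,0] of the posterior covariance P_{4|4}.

step 1: x^-=[0.8104, -1.3748]  P^-=[0.5951 -0.0106; -0.0106 0.5857]  S=[1.1758 -0.1006; -0.1006 1.1743]  K=[0.5023 -0.0471; 0.0240 0.5022]  nu=[-1.8379, -1.8855]  x^+=[-0.0240, -2.3659]  P^+=[0.2911 0.0283; 0.0283 0.2912]
step 2: x^-=[-0.0682, -2.5303]  P^-=[0.3914 -0.0041; -0.0041 0.5411]  S=[0.9718 -0.0606; -0.0606 1.1225]  K=[0.4005 -0.0379; 0.0148 0.4835]  nu=[-3.5224, 3.7694]  x^+=[-1.6217, -0.7599]  P^+=[0.2321 0.0224; 0.0224 0.2794]
step 3: x^-=[-1.4261, -0.7320]  P^-=[0.3466 -0.0073; -0.0073 0.5281]  S=[0.9271 -0.0564; -0.0564 1.1093]  K=[0.3717 -0.0377; 0.0097 0.4776]  nu=[0.6714, -1.7562]  x^+=[-1.1103, -1.5642]  P^+=[0.2153 0.0193; 0.0193 0.2755]
step 4: x^-=[-0.9972, -1.6182]  P^-=[0.3338 -0.0095; -0.0095 0.5239]  S=[0.9144 -0.0565; -0.0565 1.1055]  K=[0.3629 -0.0384; 0.0075 0.4757]  nu=[-0.7251, -0.5914]  x^+=[-1.2376, -1.9049]  P^+=[0.2102 0.0179; 0.0179 0.2741]

P_post[0,0] = 0.2102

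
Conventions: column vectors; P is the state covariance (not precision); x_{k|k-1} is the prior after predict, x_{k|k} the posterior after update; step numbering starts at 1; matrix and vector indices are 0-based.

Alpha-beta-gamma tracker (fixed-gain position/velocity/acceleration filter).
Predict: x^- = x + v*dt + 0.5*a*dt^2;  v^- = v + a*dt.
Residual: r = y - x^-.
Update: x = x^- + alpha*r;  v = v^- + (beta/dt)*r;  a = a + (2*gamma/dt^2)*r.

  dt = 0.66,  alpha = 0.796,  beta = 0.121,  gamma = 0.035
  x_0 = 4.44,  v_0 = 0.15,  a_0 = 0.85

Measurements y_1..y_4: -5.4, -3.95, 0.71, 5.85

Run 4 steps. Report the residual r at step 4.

resid = 6.9569

step 1: x_pred=4.7241  r=-10.1241  x^+=-3.3347  v^+=-1.1451  a^+=-0.7769
step 2: x_pred=-4.2597  r=0.3097  x^+=-4.0132  v^+=-1.6011  a^+=-0.7272
step 3: x_pred=-5.2283  r=5.9383  x^+=-0.5014  v^+=-0.9923  a^+=0.2271
step 4: x_pred=-1.1069  r=6.9569  x^+=4.4308  v^+=0.4330  a^+=1.3451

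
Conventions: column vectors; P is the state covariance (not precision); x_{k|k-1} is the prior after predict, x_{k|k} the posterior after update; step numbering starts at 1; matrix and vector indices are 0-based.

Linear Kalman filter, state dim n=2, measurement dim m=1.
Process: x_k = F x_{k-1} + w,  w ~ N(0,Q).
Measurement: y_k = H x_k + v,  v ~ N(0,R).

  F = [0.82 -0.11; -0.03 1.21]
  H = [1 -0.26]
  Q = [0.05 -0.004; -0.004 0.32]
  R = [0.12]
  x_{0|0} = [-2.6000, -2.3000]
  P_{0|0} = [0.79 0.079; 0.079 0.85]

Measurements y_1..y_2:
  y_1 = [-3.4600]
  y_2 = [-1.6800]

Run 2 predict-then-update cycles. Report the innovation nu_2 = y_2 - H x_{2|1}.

step 1: x^-=[-1.8790, -2.7050]  P^-=[0.5772 -0.0579; -0.0579 1.5595]  S=[0.8328]  K=[0.7112; -0.5564]  nu=[-2.2843]  x^+=[-3.5037, -1.4339]  P^+=[0.1560 0.2716; 0.2716 1.3016]
step 2: x^-=[-2.7153, -1.6299]  P^-=[0.1216 0.0893; 0.0893 2.2061]  S=[0.3443]  K=[0.2858; -1.4065]  nu=[0.6115]  x^+=[-2.5405, -2.4900]  P^+=[0.0935 0.2277; 0.2277 1.5250]

innov = [0.6115]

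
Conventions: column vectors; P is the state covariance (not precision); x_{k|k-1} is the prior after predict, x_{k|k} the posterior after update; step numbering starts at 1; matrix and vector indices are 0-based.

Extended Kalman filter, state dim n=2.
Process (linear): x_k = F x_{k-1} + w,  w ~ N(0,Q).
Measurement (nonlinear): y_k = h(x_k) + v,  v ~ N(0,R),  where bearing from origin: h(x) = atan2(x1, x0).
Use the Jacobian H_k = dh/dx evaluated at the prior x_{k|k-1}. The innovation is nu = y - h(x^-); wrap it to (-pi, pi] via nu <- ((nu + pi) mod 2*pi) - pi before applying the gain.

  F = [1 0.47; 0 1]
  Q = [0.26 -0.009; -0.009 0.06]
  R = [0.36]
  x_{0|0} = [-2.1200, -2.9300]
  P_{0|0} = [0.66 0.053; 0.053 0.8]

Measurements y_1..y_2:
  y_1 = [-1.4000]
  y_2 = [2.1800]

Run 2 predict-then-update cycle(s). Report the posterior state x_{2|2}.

step 1: x^-=[-3.4971, -2.9300]  P^-=[1.1465 0.4200; 0.4200 0.8600]  H_jac=[0.1408 -0.1680]  S=[0.3871]  K=[0.2346; -0.2205]  nu=[1.0442]  x^+=[-3.2521, -3.1603]  P^+=[1.1252 0.4400; 0.4400 0.8412]
step 2: x^-=[-4.7374, -3.1603]  P^-=[1.9847 0.8264; 0.8264 0.9012]  H_jac=[0.0974 -0.1461]  S=[0.3745]  K=[0.1941; -0.1365]  nu=[-1.5499]  x^+=[-5.0382, -2.9488]  P^+=[1.9706 0.8363; 0.8363 0.8942]

x_post = [-5.0382, -2.9488]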